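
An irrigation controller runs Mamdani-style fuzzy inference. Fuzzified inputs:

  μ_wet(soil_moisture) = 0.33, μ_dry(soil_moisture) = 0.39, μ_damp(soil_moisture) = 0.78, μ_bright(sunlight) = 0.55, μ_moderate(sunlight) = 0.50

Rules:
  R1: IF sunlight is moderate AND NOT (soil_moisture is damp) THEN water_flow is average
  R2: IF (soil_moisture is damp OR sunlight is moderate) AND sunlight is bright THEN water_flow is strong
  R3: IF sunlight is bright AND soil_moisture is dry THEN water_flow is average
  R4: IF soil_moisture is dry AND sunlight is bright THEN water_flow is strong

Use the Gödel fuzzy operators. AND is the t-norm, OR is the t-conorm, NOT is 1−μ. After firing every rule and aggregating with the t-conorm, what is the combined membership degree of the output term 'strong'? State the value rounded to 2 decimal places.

R1: moderate=0.50, ¬damp=1−0.78=0.22; AND[min(a, b)] → w = 0.22
R2: (damp=0.78 OR moderate=0.50) = 0.78; AND[min(a, b)] with bright=0.55 → w = 0.55
R3: bright=0.55, dry=0.39; AND[min(a, b)] → w = 0.39
R4: dry=0.39, bright=0.55; AND[min(a, b)] → w = 0.39
Rules with consequent 'strong': {R2, R4} → strengths 0.55, 0.39
Aggregate via t-conorm [max(a, b)]: 0.55

0.55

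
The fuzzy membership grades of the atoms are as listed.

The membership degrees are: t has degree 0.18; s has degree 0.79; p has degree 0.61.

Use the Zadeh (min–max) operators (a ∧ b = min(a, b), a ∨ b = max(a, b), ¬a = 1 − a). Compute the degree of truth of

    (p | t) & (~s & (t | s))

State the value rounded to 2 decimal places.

0.21

p | t = max(a, b) on (0.61, 0.18) = 0.61
~s = 1 − 0.79 = 0.21
t | s = max(a, b) on (0.18, 0.79) = 0.79
~s & (t | s) = min(a, b) on (0.21, 0.79) = 0.21
(p | t) & (~s & (t | s)) = min(a, b) on (0.61, 0.21) = 0.21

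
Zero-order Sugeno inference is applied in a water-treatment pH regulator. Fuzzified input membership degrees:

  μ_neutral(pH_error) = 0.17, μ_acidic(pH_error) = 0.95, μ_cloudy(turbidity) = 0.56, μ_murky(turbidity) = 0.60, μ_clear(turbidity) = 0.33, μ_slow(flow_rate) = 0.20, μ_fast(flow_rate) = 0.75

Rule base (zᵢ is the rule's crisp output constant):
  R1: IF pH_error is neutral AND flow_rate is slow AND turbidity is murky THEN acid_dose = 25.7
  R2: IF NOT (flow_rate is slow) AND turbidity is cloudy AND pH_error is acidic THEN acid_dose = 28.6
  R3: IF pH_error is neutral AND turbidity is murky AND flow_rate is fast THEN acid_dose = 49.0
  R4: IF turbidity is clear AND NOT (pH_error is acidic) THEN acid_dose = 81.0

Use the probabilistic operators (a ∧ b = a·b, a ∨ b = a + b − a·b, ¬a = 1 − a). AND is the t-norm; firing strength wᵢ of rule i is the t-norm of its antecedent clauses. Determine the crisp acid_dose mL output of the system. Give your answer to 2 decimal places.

R1 (z=25.7): neutral=0.17, slow=0.20, murky=0.60; AND[a·b] → w = 0.0204
R2 (z=28.6): ¬slow=1−0.20=0.80, cloudy=0.56, acidic=0.95; AND[a·b] → w = 0.4256
R3 (z=49.0): neutral=0.17, murky=0.60, fast=0.75; AND[a·b] → w = 0.0765
R4 (z=81.0): clear=0.33, ¬acidic=1−0.95=0.05; AND[a·b] → w = 0.0165
Weighted average = (0.0204·25.7 + 0.4256·28.6 + 0.0765·49.0 + 0.0165·81.0) / (0.0204 + 0.4256 + 0.0765 + 0.0165)
  = 17.7814 / 0.5390 = 32.99

32.99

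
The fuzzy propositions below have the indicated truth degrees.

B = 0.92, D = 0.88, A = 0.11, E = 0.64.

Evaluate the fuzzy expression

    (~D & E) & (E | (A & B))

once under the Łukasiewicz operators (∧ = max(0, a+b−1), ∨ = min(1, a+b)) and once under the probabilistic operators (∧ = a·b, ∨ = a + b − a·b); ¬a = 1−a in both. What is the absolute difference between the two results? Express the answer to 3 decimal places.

Under Łukasiewicz:
  ~D = 1 − 0.88 = 0.12
  ~D & E = max(0, a+b−1) on (0.12, 0.64) = 0.00
  A & B = max(0, a+b−1) on (0.11, 0.92) = 0.03
  E | (A & B) = min(1, a+b) on (0.64, 0.03) = 0.67
  (~D & E) & (E | (A & B)) = max(0, a+b−1) on (0.00, 0.67) = 0.00
  → value = 0.0000
Under probabilistic:
  ~D = 1 − 0.8800 = 0.1200
  ~D & E = a·b on (0.1200, 0.6400) = 0.0768
  A & B = a·b on (0.1100, 0.9200) = 0.1012
  E | (A & B) = a + b − a·b on (0.6400, 0.1012) = 0.6764
  (~D & E) & (E | (A & B)) = a·b on (0.0768, 0.6764) = 0.0519
  → value = 0.0519
|0.0000 − 0.0519| = 0.052

0.052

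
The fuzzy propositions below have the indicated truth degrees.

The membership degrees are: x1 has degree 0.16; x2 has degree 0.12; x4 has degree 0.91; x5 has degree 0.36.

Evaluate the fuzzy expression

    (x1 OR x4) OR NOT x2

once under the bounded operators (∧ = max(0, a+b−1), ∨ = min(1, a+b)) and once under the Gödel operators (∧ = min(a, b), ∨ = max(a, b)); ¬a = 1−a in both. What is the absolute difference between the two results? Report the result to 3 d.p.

Under bounded:
  x1 OR x4 = min(1, a+b) on (0.16, 0.91) = 1.00
  NOT x2 = 1 − 0.12 = 0.88
  (x1 OR x4) OR NOT x2 = min(1, a+b) on (1.00, 0.88) = 1.00
  → value = 1.0000
Under Gödel:
  x1 OR x4 = max(a, b) on (0.16, 0.91) = 0.91
  NOT x2 = 1 − 0.12 = 0.88
  (x1 OR x4) OR NOT x2 = max(a, b) on (0.91, 0.88) = 0.91
  → value = 0.9100
|1.0000 − 0.9100| = 0.090

0.090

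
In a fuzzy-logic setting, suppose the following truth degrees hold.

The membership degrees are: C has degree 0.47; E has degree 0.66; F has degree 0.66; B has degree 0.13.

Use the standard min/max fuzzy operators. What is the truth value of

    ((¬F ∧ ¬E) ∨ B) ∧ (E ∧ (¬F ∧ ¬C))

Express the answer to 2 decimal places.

¬F = 1 − 0.66 = 0.34
¬E = 1 − 0.66 = 0.34
¬F ∧ ¬E = min(a, b) on (0.34, 0.34) = 0.34
(¬F ∧ ¬E) ∨ B = max(a, b) on (0.34, 0.13) = 0.34
¬F = 1 − 0.66 = 0.34
¬C = 1 − 0.47 = 0.53
¬F ∧ ¬C = min(a, b) on (0.34, 0.53) = 0.34
E ∧ (¬F ∧ ¬C) = min(a, b) on (0.66, 0.34) = 0.34
((¬F ∧ ¬E) ∨ B) ∧ (E ∧ (¬F ∧ ¬C)) = min(a, b) on (0.34, 0.34) = 0.34

0.34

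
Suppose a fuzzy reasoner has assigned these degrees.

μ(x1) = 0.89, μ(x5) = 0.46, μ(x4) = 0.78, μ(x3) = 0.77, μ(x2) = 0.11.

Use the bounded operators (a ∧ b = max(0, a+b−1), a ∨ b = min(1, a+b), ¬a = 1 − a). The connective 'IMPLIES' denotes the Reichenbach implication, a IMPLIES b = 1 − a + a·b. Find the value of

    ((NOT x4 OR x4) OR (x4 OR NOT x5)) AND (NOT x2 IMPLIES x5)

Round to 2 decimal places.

0.52

NOT x4 = 1 − 0.78 = 0.22
NOT x4 OR x4 = min(1, a+b) on (0.22, 0.78) = 1.00
NOT x5 = 1 − 0.46 = 0.54
x4 OR NOT x5 = min(1, a+b) on (0.78, 0.54) = 1.00
(NOT x4 OR x4) OR (x4 OR NOT x5) = min(1, a+b) on (1.00, 1.00) = 1.00
NOT x2 = 1 − 0.11 = 0.89
NOT x2 IMPLIES x5  [Reichenbach: 1 − a + a·b] with a=0.89, b=0.46 → 0.52
((NOT x4 OR x4) OR (x4 OR NOT x5)) AND (NOT x2 IMPLIES x5) = max(0, a+b−1) on (1.00, 0.52) = 0.52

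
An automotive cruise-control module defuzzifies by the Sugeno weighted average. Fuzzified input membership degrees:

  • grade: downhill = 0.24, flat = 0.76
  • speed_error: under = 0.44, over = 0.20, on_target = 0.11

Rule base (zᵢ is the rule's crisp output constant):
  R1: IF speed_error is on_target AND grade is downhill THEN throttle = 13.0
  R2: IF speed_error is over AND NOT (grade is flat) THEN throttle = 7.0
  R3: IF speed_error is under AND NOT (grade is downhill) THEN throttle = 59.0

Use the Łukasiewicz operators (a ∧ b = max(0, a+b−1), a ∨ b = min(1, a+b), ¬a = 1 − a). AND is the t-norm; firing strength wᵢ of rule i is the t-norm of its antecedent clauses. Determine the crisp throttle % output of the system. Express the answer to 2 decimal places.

R1 (z=13.0): on_target=0.11, downhill=0.24; AND[max(0, a+b−1)] → w = 0.00
R2 (z=7.0): over=0.20, ¬flat=1−0.76=0.24; AND[max(0, a+b−1)] → w = 0.00
R3 (z=59.0): under=0.44, ¬downhill=1−0.24=0.76; AND[max(0, a+b−1)] → w = 0.20
Weighted average = (0.00·13.0 + 0.00·7.0 + 0.20·59.0) / (0.00 + 0.00 + 0.20)
  = 11.8000 / 0.2000 = 59.00

59.00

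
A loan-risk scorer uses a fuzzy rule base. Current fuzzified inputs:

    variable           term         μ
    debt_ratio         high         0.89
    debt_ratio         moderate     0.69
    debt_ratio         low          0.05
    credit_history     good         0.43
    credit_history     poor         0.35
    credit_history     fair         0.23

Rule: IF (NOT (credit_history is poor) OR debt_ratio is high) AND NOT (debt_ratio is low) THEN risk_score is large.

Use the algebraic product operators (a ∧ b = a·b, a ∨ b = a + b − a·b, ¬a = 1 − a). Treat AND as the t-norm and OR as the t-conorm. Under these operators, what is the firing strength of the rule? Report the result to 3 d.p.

0.913

firing strength: (¬poor=1−0.35=0.65 OR high=0.89) = 0.9615; AND[a·b] with ¬low=1−0.05=0.95 → w = 0.9134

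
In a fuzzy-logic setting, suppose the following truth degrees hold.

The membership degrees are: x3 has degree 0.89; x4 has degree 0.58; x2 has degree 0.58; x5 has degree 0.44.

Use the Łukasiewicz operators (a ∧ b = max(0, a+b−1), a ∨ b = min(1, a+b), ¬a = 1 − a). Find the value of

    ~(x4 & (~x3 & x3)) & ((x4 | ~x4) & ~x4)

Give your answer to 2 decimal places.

~x3 = 1 − 0.89 = 0.11
~x3 & x3 = max(0, a+b−1) on (0.11, 0.89) = 0.00
x4 & (~x3 & x3) = max(0, a+b−1) on (0.58, 0.00) = 0.00
~(x4 & (~x3 & x3)) = 1 − 0.00 = 1.00
~x4 = 1 − 0.58 = 0.42
x4 | ~x4 = min(1, a+b) on (0.58, 0.42) = 1.00
~x4 = 1 − 0.58 = 0.42
(x4 | ~x4) & ~x4 = max(0, a+b−1) on (1.00, 0.42) = 0.42
~(x4 & (~x3 & x3)) & ((x4 | ~x4) & ~x4) = max(0, a+b−1) on (1.00, 0.42) = 0.42

0.42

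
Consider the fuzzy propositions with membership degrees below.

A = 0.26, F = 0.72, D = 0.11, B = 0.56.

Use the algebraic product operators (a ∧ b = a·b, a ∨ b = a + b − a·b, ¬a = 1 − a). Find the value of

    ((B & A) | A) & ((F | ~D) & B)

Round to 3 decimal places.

B & A = a·b on (0.5600, 0.2600) = 0.1456
(B & A) | A = a + b − a·b on (0.1456, 0.2600) = 0.3677
~D = 1 − 0.1100 = 0.8900
F | ~D = a + b − a·b on (0.7200, 0.8900) = 0.9692
(F | ~D) & B = a·b on (0.9692, 0.5600) = 0.5428
((B & A) | A) & ((F | ~D) & B) = a·b on (0.3677, 0.5428) = 0.1996

0.200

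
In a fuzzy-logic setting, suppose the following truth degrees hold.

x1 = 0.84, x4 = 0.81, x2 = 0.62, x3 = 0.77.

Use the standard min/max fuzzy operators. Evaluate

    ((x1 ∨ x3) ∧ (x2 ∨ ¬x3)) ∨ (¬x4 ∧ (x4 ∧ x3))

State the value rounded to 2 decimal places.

x1 ∨ x3 = max(a, b) on (0.84, 0.77) = 0.84
¬x3 = 1 − 0.77 = 0.23
x2 ∨ ¬x3 = max(a, b) on (0.62, 0.23) = 0.62
(x1 ∨ x3) ∧ (x2 ∨ ¬x3) = min(a, b) on (0.84, 0.62) = 0.62
¬x4 = 1 − 0.81 = 0.19
x4 ∧ x3 = min(a, b) on (0.81, 0.77) = 0.77
¬x4 ∧ (x4 ∧ x3) = min(a, b) on (0.19, 0.77) = 0.19
((x1 ∨ x3) ∧ (x2 ∨ ¬x3)) ∨ (¬x4 ∧ (x4 ∧ x3)) = max(a, b) on (0.62, 0.19) = 0.62

0.62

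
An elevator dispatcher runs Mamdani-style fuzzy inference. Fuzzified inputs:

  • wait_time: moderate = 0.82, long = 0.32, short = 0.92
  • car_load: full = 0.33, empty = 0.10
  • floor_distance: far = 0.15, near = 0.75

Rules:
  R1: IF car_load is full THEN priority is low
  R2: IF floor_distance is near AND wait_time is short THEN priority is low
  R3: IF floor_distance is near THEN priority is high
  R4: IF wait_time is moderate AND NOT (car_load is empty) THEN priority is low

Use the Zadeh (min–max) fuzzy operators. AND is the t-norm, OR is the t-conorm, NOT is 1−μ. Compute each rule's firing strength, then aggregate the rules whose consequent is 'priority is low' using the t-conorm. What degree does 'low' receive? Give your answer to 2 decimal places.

0.82

R1: full=0.33 → w = 0.33
R2: near=0.75, short=0.92; AND[min(a, b)] → w = 0.75
R3: near=0.75 → w = 0.75
R4: moderate=0.82, ¬empty=1−0.10=0.90; AND[min(a, b)] → w = 0.82
Rules with consequent 'low': {R1, R2, R4} → strengths 0.33, 0.75, 0.82
Aggregate via t-conorm [max(a, b)]: 0.82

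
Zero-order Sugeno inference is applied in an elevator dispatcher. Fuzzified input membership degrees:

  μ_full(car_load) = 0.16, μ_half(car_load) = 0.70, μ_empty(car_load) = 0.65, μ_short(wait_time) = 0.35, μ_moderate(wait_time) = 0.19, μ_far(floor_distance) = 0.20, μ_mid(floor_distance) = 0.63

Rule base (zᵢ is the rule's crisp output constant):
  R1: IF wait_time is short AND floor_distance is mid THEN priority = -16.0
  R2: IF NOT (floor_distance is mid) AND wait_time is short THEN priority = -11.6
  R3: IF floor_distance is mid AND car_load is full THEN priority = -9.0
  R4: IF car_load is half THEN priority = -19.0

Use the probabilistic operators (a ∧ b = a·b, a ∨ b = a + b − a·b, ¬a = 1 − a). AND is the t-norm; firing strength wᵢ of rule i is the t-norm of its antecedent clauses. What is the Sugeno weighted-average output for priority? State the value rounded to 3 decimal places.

R1 (z=-16.0): short=0.35, mid=0.63; AND[a·b] → w = 0.2205
R2 (z=-11.6): ¬mid=1−0.63=0.37, short=0.35; AND[a·b] → w = 0.1295
R3 (z=-9.0): mid=0.63, full=0.16; AND[a·b] → w = 0.1008
R4 (z=-19.0): half=0.70 → w = 0.7000
Weighted average = (0.2205·-16.0 + 0.1295·-11.6 + 0.1008·-9.0 + 0.7000·-19.0) / (0.2205 + 0.1295 + 0.1008 + 0.7000)
  = -19.2374 / 1.1508 = -16.717

-16.717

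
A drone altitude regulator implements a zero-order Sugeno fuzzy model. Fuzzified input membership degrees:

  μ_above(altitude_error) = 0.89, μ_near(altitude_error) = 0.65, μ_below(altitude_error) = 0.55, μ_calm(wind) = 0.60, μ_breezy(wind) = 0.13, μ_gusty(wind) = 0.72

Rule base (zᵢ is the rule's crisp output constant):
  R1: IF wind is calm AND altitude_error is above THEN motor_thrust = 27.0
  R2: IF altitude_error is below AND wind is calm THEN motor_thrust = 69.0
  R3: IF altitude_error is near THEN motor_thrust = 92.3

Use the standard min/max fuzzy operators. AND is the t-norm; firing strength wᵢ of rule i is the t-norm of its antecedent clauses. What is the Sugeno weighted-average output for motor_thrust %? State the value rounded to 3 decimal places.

R1 (z=27.0): calm=0.60, above=0.89; AND[min(a, b)] → w = 0.60
R2 (z=69.0): below=0.55, calm=0.60; AND[min(a, b)] → w = 0.55
R3 (z=92.3): near=0.65 → w = 0.65
Weighted average = (0.60·27.0 + 0.55·69.0 + 0.65·92.3) / (0.60 + 0.55 + 0.65)
  = 114.1450 / 1.8000 = 63.414

63.414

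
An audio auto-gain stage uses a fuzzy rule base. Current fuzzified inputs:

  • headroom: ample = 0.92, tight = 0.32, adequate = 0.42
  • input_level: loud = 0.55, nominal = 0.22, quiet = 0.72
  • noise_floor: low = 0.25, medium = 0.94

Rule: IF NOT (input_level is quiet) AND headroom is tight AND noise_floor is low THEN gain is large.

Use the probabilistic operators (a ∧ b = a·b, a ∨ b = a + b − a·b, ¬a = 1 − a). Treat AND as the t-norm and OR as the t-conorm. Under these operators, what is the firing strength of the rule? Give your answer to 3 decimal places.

firing strength: ¬quiet=1−0.72=0.28, tight=0.32, low=0.25; AND[a·b] → w = 0.0224

0.022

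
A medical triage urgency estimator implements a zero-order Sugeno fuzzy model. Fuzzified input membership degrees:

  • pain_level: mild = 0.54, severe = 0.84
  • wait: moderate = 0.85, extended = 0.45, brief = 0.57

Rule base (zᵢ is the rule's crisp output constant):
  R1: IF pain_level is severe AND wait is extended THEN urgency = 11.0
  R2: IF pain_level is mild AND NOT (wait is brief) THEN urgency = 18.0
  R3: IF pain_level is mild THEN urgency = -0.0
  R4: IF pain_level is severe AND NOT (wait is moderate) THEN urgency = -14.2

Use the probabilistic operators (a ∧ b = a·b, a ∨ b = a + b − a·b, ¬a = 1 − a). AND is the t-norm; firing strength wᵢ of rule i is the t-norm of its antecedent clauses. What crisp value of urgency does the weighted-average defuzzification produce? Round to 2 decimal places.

5.13

R1 (z=11.0): severe=0.84, extended=0.45; AND[a·b] → w = 0.3780
R2 (z=18.0): mild=0.54, ¬brief=1−0.57=0.43; AND[a·b] → w = 0.2322
R3 (z=-0.0): mild=0.54 → w = 0.5400
R4 (z=-14.2): severe=0.84, ¬moderate=1−0.85=0.15; AND[a·b] → w = 0.1260
Weighted average = (0.3780·11.0 + 0.2322·18.0 + 0.5400·-0.0 + 0.1260·-14.2) / (0.3780 + 0.2322 + 0.5400 + 0.1260)
  = 6.5484 / 1.2762 = 5.13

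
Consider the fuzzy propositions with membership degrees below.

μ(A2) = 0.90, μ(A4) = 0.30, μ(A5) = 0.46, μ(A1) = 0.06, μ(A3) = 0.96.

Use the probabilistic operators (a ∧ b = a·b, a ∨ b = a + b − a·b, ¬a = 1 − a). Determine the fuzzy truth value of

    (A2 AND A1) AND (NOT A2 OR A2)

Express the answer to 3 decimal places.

A2 AND A1 = a·b on (0.9000, 0.0600) = 0.0540
NOT A2 = 1 − 0.9000 = 0.1000
NOT A2 OR A2 = a + b − a·b on (0.1000, 0.9000) = 0.9100
(A2 AND A1) AND (NOT A2 OR A2) = a·b on (0.0540, 0.9100) = 0.0491

0.049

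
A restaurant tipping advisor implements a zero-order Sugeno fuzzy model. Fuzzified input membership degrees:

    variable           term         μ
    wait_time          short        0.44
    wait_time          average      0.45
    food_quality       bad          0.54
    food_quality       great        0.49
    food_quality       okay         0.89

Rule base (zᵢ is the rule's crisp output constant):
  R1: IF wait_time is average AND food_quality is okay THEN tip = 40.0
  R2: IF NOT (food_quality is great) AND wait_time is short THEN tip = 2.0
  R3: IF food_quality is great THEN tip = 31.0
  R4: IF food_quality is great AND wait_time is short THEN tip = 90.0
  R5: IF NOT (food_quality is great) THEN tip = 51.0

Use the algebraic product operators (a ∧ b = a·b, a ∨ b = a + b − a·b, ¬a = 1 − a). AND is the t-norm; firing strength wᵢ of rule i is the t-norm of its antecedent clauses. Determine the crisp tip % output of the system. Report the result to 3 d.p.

R1 (z=40.0): average=0.45, okay=0.89; AND[a·b] → w = 0.4005
R2 (z=2.0): ¬great=1−0.49=0.51, short=0.44; AND[a·b] → w = 0.2244
R3 (z=31.0): great=0.49 → w = 0.4900
R4 (z=90.0): great=0.49, short=0.44; AND[a·b] → w = 0.2156
R5 (z=51.0): ¬great=1−0.49=0.51 → w = 0.5100
Weighted average = (0.4005·40.0 + 0.2244·2.0 + 0.4900·31.0 + 0.2156·90.0 + 0.5100·51.0) / (0.4005 + 0.2244 + 0.4900 + 0.2156 + 0.5100)
  = 77.0728 / 1.8405 = 41.876

41.876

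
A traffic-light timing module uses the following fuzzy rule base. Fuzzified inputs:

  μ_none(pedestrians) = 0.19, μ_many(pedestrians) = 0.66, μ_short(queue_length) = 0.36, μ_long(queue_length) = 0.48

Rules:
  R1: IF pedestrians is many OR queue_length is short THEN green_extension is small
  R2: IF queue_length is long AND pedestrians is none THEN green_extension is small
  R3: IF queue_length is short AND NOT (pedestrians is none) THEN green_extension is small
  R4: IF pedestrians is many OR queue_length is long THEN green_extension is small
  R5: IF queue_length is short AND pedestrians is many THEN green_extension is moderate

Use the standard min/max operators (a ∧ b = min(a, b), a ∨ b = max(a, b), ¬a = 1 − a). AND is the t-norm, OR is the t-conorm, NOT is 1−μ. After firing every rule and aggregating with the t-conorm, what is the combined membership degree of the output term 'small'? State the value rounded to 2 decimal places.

0.66

R1: many=0.66, short=0.36; OR[max(a, b)] → w = 0.66
R2: long=0.48, none=0.19; AND[min(a, b)] → w = 0.19
R3: short=0.36, ¬none=1−0.19=0.81; AND[min(a, b)] → w = 0.36
R4: many=0.66, long=0.48; OR[max(a, b)] → w = 0.66
R5: short=0.36, many=0.66; AND[min(a, b)] → w = 0.36
Rules with consequent 'small': {R1, R2, R3, R4} → strengths 0.66, 0.19, 0.36, 0.66
Aggregate via t-conorm [max(a, b)]: 0.66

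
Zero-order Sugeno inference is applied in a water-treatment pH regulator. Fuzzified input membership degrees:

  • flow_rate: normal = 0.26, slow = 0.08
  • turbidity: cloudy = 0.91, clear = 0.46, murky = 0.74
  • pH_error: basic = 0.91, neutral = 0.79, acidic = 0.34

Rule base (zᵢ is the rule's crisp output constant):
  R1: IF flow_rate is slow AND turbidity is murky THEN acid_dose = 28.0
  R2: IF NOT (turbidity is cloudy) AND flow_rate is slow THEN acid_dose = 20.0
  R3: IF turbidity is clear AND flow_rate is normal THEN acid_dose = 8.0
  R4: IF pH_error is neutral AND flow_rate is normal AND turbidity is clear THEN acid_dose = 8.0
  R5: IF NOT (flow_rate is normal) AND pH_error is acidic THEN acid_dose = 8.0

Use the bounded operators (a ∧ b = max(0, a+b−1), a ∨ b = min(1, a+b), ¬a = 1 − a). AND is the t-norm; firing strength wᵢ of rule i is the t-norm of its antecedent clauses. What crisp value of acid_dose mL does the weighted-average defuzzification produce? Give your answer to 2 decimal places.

8.00

R1 (z=28.0): slow=0.08, murky=0.74; AND[max(0, a+b−1)] → w = 0.00
R2 (z=20.0): ¬cloudy=1−0.91=0.09, slow=0.08; AND[max(0, a+b−1)] → w = 0.00
R3 (z=8.0): clear=0.46, normal=0.26; AND[max(0, a+b−1)] → w = 0.00
R4 (z=8.0): neutral=0.79, normal=0.26, clear=0.46; AND[max(0, a+b−1)] → w = 0.00
R5 (z=8.0): ¬normal=1−0.26=0.74, acidic=0.34; AND[max(0, a+b−1)] → w = 0.08
Weighted average = (0.00·28.0 + 0.00·20.0 + 0.00·8.0 + 0.00·8.0 + 0.08·8.0) / (0.00 + 0.00 + 0.00 + 0.00 + 0.08)
  = 0.6400 / 0.0800 = 8.00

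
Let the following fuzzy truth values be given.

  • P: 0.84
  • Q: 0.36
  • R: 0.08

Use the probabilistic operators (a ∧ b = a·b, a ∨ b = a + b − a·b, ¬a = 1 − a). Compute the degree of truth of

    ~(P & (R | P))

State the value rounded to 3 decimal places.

R | P = a + b − a·b on (0.0800, 0.8400) = 0.8528
P & (R | P) = a·b on (0.8400, 0.8528) = 0.7164
~(P & (R | P)) = 1 − 0.7164 = 0.2836

0.284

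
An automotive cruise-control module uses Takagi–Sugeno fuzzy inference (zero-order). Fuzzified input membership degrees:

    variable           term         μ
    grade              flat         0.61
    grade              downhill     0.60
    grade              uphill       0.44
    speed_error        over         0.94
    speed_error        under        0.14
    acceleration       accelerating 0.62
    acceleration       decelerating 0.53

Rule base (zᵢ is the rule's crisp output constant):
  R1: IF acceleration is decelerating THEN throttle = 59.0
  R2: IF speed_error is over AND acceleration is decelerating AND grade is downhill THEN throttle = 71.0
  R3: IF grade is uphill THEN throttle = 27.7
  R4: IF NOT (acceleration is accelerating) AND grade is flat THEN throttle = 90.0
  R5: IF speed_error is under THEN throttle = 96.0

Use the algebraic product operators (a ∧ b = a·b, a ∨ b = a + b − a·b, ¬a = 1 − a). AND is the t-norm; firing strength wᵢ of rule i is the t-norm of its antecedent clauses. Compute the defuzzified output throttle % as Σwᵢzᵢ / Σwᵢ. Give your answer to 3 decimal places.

R1 (z=59.0): decelerating=0.53 → w = 0.5300
R2 (z=71.0): over=0.94, decelerating=0.53, downhill=0.60; AND[a·b] → w = 0.2989
R3 (z=27.7): uphill=0.44 → w = 0.4400
R4 (z=90.0): ¬accelerating=1−0.62=0.38, flat=0.61; AND[a·b] → w = 0.2318
R5 (z=96.0): under=0.14 → w = 0.1400
Weighted average = (0.5300·59.0 + 0.2989·71.0 + 0.4400·27.7 + 0.2318·90.0 + 0.1400·96.0) / (0.5300 + 0.2989 + 0.4400 + 0.2318 + 0.1400)
  = 98.9833 / 1.6407 = 60.329

60.329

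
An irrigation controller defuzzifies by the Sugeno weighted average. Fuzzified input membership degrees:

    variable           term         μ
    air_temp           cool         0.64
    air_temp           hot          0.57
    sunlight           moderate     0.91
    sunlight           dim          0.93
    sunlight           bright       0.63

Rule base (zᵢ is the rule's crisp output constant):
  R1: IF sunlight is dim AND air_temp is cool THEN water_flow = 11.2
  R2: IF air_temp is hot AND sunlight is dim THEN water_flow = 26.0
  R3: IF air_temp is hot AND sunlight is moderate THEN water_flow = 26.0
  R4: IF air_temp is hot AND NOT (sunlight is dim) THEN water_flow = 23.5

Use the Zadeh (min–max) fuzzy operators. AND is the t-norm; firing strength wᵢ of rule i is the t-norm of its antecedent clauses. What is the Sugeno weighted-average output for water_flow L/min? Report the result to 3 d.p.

R1 (z=11.2): dim=0.93, cool=0.64; AND[min(a, b)] → w = 0.64
R2 (z=26.0): hot=0.57, dim=0.93; AND[min(a, b)] → w = 0.57
R3 (z=26.0): hot=0.57, moderate=0.91; AND[min(a, b)] → w = 0.57
R4 (z=23.5): hot=0.57, ¬dim=1−0.93=0.07; AND[min(a, b)] → w = 0.07
Weighted average = (0.64·11.2 + 0.57·26.0 + 0.57·26.0 + 0.07·23.5) / (0.64 + 0.57 + 0.57 + 0.07)
  = 38.4530 / 1.8500 = 20.785

20.785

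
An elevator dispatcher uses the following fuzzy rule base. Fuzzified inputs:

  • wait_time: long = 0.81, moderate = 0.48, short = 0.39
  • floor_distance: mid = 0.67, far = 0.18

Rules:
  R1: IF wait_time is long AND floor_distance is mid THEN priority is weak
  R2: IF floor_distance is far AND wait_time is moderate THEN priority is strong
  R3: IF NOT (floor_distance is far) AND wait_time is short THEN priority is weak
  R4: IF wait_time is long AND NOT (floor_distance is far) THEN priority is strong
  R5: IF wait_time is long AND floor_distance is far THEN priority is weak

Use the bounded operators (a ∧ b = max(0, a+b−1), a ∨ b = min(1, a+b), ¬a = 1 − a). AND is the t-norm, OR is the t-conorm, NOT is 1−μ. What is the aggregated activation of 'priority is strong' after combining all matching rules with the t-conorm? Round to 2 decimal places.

R1: long=0.81, mid=0.67; AND[max(0, a+b−1)] → w = 0.48
R2: far=0.18, moderate=0.48; AND[max(0, a+b−1)] → w = 0.00
R3: ¬far=1−0.18=0.82, short=0.39; AND[max(0, a+b−1)] → w = 0.21
R4: long=0.81, ¬far=1−0.18=0.82; AND[max(0, a+b−1)] → w = 0.63
R5: long=0.81, far=0.18; AND[max(0, a+b−1)] → w = 0.00
Rules with consequent 'strong': {R2, R4} → strengths 0.00, 0.63
Aggregate via t-conorm [min(1, a+b)]: 0.63

0.63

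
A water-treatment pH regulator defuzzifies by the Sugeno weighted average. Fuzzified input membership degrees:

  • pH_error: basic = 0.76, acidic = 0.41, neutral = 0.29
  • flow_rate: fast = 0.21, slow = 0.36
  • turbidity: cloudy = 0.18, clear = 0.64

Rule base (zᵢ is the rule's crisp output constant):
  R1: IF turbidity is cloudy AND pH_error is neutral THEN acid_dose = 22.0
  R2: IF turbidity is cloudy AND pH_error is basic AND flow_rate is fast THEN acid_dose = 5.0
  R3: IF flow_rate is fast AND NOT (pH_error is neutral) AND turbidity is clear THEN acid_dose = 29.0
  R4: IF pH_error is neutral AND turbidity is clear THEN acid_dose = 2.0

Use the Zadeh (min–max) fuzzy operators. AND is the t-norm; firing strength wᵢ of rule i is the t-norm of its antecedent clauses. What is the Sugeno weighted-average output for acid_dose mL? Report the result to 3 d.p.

R1 (z=22.0): cloudy=0.18, neutral=0.29; AND[min(a, b)] → w = 0.18
R2 (z=5.0): cloudy=0.18, basic=0.76, fast=0.21; AND[min(a, b)] → w = 0.18
R3 (z=29.0): fast=0.21, ¬neutral=1−0.29=0.71, clear=0.64; AND[min(a, b)] → w = 0.21
R4 (z=2.0): neutral=0.29, clear=0.64; AND[min(a, b)] → w = 0.29
Weighted average = (0.18·22.0 + 0.18·5.0 + 0.21·29.0 + 0.29·2.0) / (0.18 + 0.18 + 0.21 + 0.29)
  = 11.5300 / 0.8600 = 13.407

13.407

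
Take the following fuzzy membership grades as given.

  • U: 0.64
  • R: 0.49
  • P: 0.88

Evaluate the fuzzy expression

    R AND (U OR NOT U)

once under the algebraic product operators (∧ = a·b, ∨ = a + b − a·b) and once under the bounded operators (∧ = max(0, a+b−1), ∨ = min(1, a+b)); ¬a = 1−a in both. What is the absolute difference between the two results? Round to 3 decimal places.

0.113

Under algebraic product:
  NOT U = 1 − 0.6400 = 0.3600
  U OR NOT U = a + b − a·b on (0.6400, 0.3600) = 0.7696
  R AND (U OR NOT U) = a·b on (0.4900, 0.7696) = 0.3771
  → value = 0.3771
Under bounded:
  NOT U = 1 − 0.64 = 0.36
  U OR NOT U = min(1, a+b) on (0.64, 0.36) = 1.00
  R AND (U OR NOT U) = max(0, a+b−1) on (0.49, 1.00) = 0.49
  → value = 0.4900
|0.3771 − 0.4900| = 0.113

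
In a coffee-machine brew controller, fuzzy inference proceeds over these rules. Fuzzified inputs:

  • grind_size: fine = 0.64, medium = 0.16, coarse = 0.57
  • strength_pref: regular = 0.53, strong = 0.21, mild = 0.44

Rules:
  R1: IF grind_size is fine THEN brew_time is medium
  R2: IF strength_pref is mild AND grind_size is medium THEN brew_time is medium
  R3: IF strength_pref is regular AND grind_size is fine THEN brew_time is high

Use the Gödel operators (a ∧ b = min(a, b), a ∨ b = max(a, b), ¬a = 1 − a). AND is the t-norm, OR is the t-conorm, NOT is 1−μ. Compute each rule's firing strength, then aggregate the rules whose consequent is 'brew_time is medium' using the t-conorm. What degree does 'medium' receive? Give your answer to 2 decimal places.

R1: fine=0.64 → w = 0.64
R2: mild=0.44, medium=0.16; AND[min(a, b)] → w = 0.16
R3: regular=0.53, fine=0.64; AND[min(a, b)] → w = 0.53
Rules with consequent 'medium': {R1, R2} → strengths 0.64, 0.16
Aggregate via t-conorm [max(a, b)]: 0.64

0.64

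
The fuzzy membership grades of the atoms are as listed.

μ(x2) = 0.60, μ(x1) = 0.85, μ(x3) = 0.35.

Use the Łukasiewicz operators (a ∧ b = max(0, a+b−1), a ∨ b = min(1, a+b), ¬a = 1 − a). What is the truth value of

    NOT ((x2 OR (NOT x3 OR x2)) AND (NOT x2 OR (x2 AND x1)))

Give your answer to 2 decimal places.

0.15

NOT x3 = 1 − 0.35 = 0.65
NOT x3 OR x2 = min(1, a+b) on (0.65, 0.60) = 1.00
x2 OR (NOT x3 OR x2) = min(1, a+b) on (0.60, 1.00) = 1.00
NOT x2 = 1 − 0.60 = 0.40
x2 AND x1 = max(0, a+b−1) on (0.60, 0.85) = 0.45
NOT x2 OR (x2 AND x1) = min(1, a+b) on (0.40, 0.45) = 0.85
(x2 OR (NOT x3 OR x2)) AND (NOT x2 OR (x2 AND x1)) = max(0, a+b−1) on (1.00, 0.85) = 0.85
NOT ((x2 OR (NOT x3 OR x2)) AND (NOT x2 OR (x2 AND x1))) = 1 − 0.85 = 0.15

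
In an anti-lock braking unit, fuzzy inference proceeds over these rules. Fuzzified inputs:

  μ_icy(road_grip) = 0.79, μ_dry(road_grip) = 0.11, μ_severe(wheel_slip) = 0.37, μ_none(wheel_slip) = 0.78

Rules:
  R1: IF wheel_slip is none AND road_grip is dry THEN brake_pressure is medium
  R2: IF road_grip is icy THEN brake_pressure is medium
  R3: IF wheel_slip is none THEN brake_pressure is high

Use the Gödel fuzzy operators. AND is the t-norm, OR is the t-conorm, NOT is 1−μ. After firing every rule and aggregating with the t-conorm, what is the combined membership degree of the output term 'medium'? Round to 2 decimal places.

R1: none=0.78, dry=0.11; AND[min(a, b)] → w = 0.11
R2: icy=0.79 → w = 0.79
R3: none=0.78 → w = 0.78
Rules with consequent 'medium': {R1, R2} → strengths 0.11, 0.79
Aggregate via t-conorm [max(a, b)]: 0.79

0.79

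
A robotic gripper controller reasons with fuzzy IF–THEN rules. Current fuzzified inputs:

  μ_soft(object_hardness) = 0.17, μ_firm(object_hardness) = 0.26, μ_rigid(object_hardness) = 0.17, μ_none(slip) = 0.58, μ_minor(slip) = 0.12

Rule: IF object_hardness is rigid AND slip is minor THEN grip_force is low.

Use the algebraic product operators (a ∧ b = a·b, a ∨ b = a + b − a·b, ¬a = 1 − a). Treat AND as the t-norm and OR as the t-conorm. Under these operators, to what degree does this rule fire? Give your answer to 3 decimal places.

0.020

firing strength: rigid=0.17, minor=0.12; AND[a·b] → w = 0.0204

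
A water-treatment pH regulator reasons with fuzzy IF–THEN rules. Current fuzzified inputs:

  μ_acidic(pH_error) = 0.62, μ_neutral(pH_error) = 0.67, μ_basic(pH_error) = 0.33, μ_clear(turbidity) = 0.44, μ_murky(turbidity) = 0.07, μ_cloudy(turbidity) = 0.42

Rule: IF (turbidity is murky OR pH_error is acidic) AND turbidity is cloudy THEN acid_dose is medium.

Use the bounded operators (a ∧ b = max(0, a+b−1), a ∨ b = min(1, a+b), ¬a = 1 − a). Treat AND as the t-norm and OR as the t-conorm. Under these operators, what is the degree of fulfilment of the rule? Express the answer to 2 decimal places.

firing strength: (murky=0.07 OR acidic=0.62) = 0.69; AND[max(0, a+b−1)] with cloudy=0.42 → w = 0.11

0.11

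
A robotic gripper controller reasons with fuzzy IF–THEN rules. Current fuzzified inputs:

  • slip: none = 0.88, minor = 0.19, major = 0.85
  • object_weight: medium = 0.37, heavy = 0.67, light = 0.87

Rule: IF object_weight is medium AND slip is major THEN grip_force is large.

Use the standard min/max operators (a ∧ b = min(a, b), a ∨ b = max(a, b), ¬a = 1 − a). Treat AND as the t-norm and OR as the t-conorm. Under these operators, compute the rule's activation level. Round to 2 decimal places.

firing strength: medium=0.37, major=0.85; AND[min(a, b)] → w = 0.37

0.37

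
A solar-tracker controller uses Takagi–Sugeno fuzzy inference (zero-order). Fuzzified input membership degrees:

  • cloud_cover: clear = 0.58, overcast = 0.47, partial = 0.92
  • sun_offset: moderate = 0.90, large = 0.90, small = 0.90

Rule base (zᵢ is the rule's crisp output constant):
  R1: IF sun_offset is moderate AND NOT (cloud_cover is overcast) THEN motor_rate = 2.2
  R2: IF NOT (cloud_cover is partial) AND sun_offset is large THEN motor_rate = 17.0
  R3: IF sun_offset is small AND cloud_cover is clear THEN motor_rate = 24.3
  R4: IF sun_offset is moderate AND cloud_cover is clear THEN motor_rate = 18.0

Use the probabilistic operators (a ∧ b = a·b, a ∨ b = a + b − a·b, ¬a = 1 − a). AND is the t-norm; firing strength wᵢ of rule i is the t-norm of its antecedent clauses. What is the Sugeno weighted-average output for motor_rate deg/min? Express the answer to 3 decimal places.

R1 (z=2.2): moderate=0.90, ¬overcast=1−0.47=0.53; AND[a·b] → w = 0.4770
R2 (z=17.0): ¬partial=1−0.92=0.08, large=0.90; AND[a·b] → w = 0.0720
R3 (z=24.3): small=0.90, clear=0.58; AND[a·b] → w = 0.5220
R4 (z=18.0): moderate=0.90, clear=0.58; AND[a·b] → w = 0.5220
Weighted average = (0.4770·2.2 + 0.0720·17.0 + 0.5220·24.3 + 0.5220·18.0) / (0.4770 + 0.0720 + 0.5220 + 0.5220)
  = 24.3540 / 1.5930 = 15.288

15.288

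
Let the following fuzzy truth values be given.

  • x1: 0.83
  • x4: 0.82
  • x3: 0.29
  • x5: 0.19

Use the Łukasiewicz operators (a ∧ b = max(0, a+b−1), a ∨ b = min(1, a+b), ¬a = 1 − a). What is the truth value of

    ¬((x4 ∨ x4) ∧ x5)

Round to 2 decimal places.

x4 ∨ x4 = min(1, a+b) on (0.82, 0.82) = 1.00
(x4 ∨ x4) ∧ x5 = max(0, a+b−1) on (1.00, 0.19) = 0.19
¬((x4 ∨ x4) ∧ x5) = 1 − 0.19 = 0.81

0.81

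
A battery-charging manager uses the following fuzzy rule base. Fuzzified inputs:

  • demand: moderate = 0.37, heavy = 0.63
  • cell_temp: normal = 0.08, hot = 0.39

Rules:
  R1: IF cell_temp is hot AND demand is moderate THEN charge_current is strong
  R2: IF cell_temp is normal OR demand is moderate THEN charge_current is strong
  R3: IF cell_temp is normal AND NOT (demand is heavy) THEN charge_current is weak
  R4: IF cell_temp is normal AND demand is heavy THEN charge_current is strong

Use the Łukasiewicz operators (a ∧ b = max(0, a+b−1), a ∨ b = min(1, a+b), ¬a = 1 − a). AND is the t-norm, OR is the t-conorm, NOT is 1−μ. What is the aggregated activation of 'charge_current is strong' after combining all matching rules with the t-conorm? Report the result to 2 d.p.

R1: hot=0.39, moderate=0.37; AND[max(0, a+b−1)] → w = 0.00
R2: normal=0.08, moderate=0.37; OR[min(1, a+b)] → w = 0.45
R3: normal=0.08, ¬heavy=1−0.63=0.37; AND[max(0, a+b−1)] → w = 0.00
R4: normal=0.08, heavy=0.63; AND[max(0, a+b−1)] → w = 0.00
Rules with consequent 'strong': {R1, R2, R4} → strengths 0.00, 0.45, 0.00
Aggregate via t-conorm [min(1, a+b)]: 0.45

0.45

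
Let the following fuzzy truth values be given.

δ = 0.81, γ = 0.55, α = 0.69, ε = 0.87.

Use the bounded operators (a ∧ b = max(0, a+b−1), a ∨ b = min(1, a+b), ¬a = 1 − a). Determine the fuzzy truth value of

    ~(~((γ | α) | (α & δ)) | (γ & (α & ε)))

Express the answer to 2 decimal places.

0.89

γ | α = min(1, a+b) on (0.55, 0.69) = 1.00
α & δ = max(0, a+b−1) on (0.69, 0.81) = 0.50
(γ | α) | (α & δ) = min(1, a+b) on (1.00, 0.50) = 1.00
~((γ | α) | (α & δ)) = 1 − 1.00 = 0.00
α & ε = max(0, a+b−1) on (0.69, 0.87) = 0.56
γ & (α & ε) = max(0, a+b−1) on (0.55, 0.56) = 0.11
~((γ | α) | (α & δ)) | (γ & (α & ε)) = min(1, a+b) on (0.00, 0.11) = 0.11
~(~((γ | α) | (α & δ)) | (γ & (α & ε))) = 1 − 0.11 = 0.89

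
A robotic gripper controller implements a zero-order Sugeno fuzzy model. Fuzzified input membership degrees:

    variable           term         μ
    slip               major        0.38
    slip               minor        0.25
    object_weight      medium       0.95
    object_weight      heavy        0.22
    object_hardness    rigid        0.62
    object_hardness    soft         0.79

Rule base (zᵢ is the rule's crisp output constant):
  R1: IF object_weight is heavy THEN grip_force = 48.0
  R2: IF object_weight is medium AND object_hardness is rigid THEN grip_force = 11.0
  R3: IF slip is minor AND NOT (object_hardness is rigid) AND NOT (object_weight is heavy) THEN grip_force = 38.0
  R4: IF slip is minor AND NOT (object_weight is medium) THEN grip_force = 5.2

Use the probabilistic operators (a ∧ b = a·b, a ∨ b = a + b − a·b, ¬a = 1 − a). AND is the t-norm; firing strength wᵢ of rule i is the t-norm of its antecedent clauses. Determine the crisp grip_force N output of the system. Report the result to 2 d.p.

22.24

R1 (z=48.0): heavy=0.22 → w = 0.2200
R2 (z=11.0): medium=0.95, rigid=0.62; AND[a·b] → w = 0.5890
R3 (z=38.0): minor=0.25, ¬rigid=1−0.62=0.38, ¬heavy=1−0.22=0.78; AND[a·b] → w = 0.0741
R4 (z=5.2): minor=0.25, ¬medium=1−0.95=0.05; AND[a·b] → w = 0.0125
Weighted average = (0.2200·48.0 + 0.5890·11.0 + 0.0741·38.0 + 0.0125·5.2) / (0.2200 + 0.5890 + 0.0741 + 0.0125)
  = 19.9198 / 0.8956 = 22.24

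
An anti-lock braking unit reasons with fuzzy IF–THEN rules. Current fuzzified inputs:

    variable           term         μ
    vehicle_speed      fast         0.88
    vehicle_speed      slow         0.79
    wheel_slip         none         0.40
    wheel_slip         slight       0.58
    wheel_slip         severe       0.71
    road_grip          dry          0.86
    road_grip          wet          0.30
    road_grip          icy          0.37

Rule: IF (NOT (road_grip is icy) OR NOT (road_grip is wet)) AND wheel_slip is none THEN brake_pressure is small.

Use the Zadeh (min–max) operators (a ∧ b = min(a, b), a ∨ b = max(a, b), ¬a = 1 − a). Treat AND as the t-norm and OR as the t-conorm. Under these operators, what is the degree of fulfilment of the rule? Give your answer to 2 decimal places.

firing strength: (¬icy=1−0.37=0.63 OR ¬wet=1−0.30=0.70) = 0.70; AND[min(a, b)] with none=0.40 → w = 0.40

0.40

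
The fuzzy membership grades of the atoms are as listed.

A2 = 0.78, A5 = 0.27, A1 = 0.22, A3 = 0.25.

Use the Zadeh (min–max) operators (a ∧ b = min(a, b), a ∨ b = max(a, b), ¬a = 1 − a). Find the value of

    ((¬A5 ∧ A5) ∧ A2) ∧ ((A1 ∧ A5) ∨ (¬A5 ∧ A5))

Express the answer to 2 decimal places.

0.27

¬A5 = 1 − 0.27 = 0.73
¬A5 ∧ A5 = min(a, b) on (0.73, 0.27) = 0.27
(¬A5 ∧ A5) ∧ A2 = min(a, b) on (0.27, 0.78) = 0.27
A1 ∧ A5 = min(a, b) on (0.22, 0.27) = 0.22
¬A5 = 1 − 0.27 = 0.73
¬A5 ∧ A5 = min(a, b) on (0.73, 0.27) = 0.27
(A1 ∧ A5) ∨ (¬A5 ∧ A5) = max(a, b) on (0.22, 0.27) = 0.27
((¬A5 ∧ A5) ∧ A2) ∧ ((A1 ∧ A5) ∨ (¬A5 ∧ A5)) = min(a, b) on (0.27, 0.27) = 0.27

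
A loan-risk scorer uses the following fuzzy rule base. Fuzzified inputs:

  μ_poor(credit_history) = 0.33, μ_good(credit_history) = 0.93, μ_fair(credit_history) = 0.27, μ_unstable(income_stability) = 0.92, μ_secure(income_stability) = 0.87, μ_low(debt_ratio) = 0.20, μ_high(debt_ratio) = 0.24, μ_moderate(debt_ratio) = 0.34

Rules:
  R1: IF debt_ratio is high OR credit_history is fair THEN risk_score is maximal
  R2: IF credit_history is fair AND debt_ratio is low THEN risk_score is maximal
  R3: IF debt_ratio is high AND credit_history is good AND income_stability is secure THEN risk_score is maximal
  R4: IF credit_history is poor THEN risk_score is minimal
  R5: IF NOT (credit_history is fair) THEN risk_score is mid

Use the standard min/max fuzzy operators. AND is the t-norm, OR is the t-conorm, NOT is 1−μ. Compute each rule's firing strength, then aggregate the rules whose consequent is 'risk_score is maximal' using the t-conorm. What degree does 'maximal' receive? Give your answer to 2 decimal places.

0.27

R1: high=0.24, fair=0.27; OR[max(a, b)] → w = 0.27
R2: fair=0.27, low=0.20; AND[min(a, b)] → w = 0.20
R3: high=0.24, good=0.93, secure=0.87; AND[min(a, b)] → w = 0.24
R4: poor=0.33 → w = 0.33
R5: ¬fair=1−0.27=0.73 → w = 0.73
Rules with consequent 'maximal': {R1, R2, R3} → strengths 0.27, 0.20, 0.24
Aggregate via t-conorm [max(a, b)]: 0.27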